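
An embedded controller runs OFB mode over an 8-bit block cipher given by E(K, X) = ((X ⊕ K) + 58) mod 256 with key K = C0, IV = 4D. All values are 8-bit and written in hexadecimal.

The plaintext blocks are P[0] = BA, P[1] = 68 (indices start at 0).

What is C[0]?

OFB encryption: S_i = E(K, S_{i−1}) with S_{−1} = IV; C_i = P_i ⊕ S_i.
C[0]: S = E(K, 4D) = E5; BA ⊕ E5 = 5F.

C[0] = 5F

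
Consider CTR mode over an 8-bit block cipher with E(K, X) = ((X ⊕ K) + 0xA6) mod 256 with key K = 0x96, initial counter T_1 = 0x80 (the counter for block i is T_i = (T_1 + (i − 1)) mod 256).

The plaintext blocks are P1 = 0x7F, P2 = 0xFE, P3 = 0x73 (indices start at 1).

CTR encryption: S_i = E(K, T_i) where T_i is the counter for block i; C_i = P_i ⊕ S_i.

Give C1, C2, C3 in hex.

C1: T = 0x80, S = E(K, T) = 0xBC; 0x7F ⊕ 0xBC = 0xC3.
C2: T = 0x81, S = E(K, T) = 0xBD; 0xFE ⊕ 0xBD = 0x43.
C3: T = 0x82, S = E(K, T) = 0xBA; 0x73 ⊕ 0xBA = 0xC9.

C1 = 0xC3, C2 = 0x43, C3 = 0xC9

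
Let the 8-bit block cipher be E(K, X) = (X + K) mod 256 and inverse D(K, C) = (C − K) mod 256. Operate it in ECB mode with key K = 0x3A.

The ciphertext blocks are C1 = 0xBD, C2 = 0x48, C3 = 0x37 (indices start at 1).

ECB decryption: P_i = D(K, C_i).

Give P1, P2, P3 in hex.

P1 = 0x83, P2 = 0x0E, P3 = 0xFD

P1: D(K, 0xBD) = 0x83.
P2: D(K, 0x48) = 0x0E.
P3: D(K, 0x37) = 0xFD.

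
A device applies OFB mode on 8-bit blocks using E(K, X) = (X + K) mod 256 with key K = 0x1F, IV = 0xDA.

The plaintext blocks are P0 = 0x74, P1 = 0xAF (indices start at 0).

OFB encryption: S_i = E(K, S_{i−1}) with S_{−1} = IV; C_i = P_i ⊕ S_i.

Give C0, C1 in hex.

C0: S = E(K, 0xDA) = 0xF9; 0x74 ⊕ 0xF9 = 0x8D.
C1: S = E(K, 0xF9) = 0x18; 0xAF ⊕ 0x18 = 0xB7.

C0 = 0x8D, C1 = 0xB7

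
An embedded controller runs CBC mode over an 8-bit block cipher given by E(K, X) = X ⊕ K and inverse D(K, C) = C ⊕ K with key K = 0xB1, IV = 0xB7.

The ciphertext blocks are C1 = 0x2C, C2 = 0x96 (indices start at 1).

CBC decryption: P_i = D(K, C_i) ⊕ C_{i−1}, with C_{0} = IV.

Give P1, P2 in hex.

P1 = 0x2A, P2 = 0x0B

P1: D(K, 0x2C) = 0x9D; 0x9D ⊕ 0xB7 = 0x2A.
P2: D(K, 0x96) = 0x27; 0x27 ⊕ 0x2C = 0x0B.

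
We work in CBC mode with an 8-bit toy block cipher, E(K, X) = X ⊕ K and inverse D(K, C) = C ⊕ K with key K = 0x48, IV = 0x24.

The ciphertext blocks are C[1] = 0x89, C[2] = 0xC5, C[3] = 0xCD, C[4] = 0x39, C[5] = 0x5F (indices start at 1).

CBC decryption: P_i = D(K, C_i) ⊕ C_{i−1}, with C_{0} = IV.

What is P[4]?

P[4] = 0xBC

P[4]: D(K, 0x39) = 0x71; 0x71 ⊕ 0xCD = 0xBC.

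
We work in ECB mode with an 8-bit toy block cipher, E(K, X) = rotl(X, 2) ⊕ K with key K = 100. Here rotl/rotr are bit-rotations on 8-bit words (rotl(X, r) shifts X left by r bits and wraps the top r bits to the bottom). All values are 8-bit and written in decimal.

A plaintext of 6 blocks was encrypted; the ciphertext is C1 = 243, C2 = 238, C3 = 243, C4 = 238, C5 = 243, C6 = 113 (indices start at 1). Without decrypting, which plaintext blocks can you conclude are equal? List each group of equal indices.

ECB encrypts each block independently with the same key, so equal ciphertext blocks imply equal plaintext blocks.
C1 = C3 = C5 = 243, so P1 = P3 = P5.
C2 = C4 = 238, so P2 = P4.

P1 = P3 = P5; P2 = P4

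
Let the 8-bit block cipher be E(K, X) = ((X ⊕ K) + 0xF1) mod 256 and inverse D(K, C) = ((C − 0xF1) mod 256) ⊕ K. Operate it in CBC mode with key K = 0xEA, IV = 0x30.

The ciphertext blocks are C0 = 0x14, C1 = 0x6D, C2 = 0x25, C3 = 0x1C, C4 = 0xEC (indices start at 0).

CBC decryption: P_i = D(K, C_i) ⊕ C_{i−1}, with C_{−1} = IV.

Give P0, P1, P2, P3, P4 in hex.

P0: D(K, 0x14) = 0xC9; 0xC9 ⊕ 0x30 = 0xF9.
P1: D(K, 0x6D) = 0x96; 0x96 ⊕ 0x14 = 0x82.
P2: D(K, 0x25) = 0xDE; 0xDE ⊕ 0x6D = 0xB3.
P3: D(K, 0x1C) = 0xC1; 0xC1 ⊕ 0x25 = 0xE4.
P4: D(K, 0xEC) = 0x11; 0x11 ⊕ 0x1C = 0x0D.

P0 = 0xF9, P1 = 0x82, P2 = 0xB3, P3 = 0xE4, P4 = 0x0D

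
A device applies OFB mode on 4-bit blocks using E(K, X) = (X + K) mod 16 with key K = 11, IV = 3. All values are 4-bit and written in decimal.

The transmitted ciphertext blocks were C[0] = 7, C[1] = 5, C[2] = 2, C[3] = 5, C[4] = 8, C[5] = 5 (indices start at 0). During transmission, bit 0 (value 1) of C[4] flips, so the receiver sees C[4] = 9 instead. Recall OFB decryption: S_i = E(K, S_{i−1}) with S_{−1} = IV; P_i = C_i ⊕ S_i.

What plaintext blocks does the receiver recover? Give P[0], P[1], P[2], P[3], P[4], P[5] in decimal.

P[0] = 9, P[1] = 12, P[2] = 6, P[3] = 10, P[4] = 3, P[5] = 0

Only C[4] changed, to 9. In OFB, a change in C_i flips the same bit in P_i only; the keystream is unaffected. Decrypting the received ciphertext:
P[0]: S = E(K, 3) = 14; 7 ⊕ 14 = 9.
P[1]: S = E(K, 14) = 9; 5 ⊕ 9 = 12.
P[2]: S = E(K, 9) = 4; 2 ⊕ 4 = 6.
P[3]: S = E(K, 4) = 15; 5 ⊕ 15 = 10.
P[4]: S = E(K, 15) = 10; 9 ⊕ 10 = 3.
P[5]: S = E(K, 10) = 5; 5 ⊕ 5 = 0.
Blocks that differ from the original plaintext: P[4].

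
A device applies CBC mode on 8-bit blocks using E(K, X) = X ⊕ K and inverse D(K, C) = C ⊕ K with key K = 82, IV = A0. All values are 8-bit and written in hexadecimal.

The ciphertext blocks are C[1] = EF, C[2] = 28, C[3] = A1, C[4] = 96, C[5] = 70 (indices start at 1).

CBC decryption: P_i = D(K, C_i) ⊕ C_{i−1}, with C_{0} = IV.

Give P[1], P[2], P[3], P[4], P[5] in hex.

P[1]: D(K, EF) = 6D; 6D ⊕ A0 = CD.
P[2]: D(K, 28) = AA; AA ⊕ EF = 45.
P[3]: D(K, A1) = 23; 23 ⊕ 28 = 0B.
P[4]: D(K, 96) = 14; 14 ⊕ A1 = B5.
P[5]: D(K, 70) = F2; F2 ⊕ 96 = 64.

P[1] = CD, P[2] = 45, P[3] = 0B, P[4] = B5, P[5] = 64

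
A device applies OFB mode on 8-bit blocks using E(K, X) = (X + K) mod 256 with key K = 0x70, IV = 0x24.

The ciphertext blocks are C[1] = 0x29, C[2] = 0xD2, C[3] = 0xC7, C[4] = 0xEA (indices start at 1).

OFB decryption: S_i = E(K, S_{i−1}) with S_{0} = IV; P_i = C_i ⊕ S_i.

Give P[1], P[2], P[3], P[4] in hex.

P[1] = 0xBD, P[2] = 0xD6, P[3] = 0xB3, P[4] = 0x0E

P[1]: S = E(K, 0x24) = 0x94; 0x29 ⊕ 0x94 = 0xBD.
P[2]: S = E(K, 0x94) = 0x04; 0xD2 ⊕ 0x04 = 0xD6.
P[3]: S = E(K, 0x04) = 0x74; 0xC7 ⊕ 0x74 = 0xB3.
P[4]: S = E(K, 0x74) = 0xE4; 0xEA ⊕ 0xE4 = 0x0E.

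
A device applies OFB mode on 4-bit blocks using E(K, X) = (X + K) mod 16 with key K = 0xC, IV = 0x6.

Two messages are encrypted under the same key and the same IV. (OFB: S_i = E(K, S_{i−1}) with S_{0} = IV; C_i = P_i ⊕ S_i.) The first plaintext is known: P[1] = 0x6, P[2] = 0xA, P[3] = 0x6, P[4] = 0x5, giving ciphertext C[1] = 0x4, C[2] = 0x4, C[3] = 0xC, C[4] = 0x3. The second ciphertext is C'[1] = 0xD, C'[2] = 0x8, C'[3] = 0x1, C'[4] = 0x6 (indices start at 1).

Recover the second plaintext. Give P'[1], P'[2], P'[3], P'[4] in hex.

In OFB with a reused IV, both messages share the same keystream S_i, so C_i ⊕ C'_i = P_i ⊕ P'_i and thus P'_i = P_i ⊕ C_i ⊕ C'_i.
P'[1]: 0x6 ⊕ 0x4 ⊕ 0xD = 0xF.
P'[2]: 0xA ⊕ 0x4 ⊕ 0x8 = 0x6.
P'[3]: 0x6 ⊕ 0xC ⊕ 0x1 = 0xB.
P'[4]: 0x5 ⊕ 0x3 ⊕ 0x6 = 0x0.

P'[1] = 0xF, P'[2] = 0x6, P'[3] = 0xB, P'[4] = 0x0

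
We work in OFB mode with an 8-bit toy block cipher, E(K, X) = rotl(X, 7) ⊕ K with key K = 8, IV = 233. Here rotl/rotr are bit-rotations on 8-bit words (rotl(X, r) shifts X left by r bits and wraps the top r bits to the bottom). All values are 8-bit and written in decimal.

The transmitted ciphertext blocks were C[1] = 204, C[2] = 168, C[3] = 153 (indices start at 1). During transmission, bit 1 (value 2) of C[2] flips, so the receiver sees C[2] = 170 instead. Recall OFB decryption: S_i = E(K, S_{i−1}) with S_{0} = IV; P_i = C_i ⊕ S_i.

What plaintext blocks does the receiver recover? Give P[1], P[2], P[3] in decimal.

Only C[2] changed, to 170. In OFB, a change in C_i flips the same bit in P_i only; the keystream is unaffected. Decrypting the received ciphertext:
P[1]: S = E(K, 233) = 252; 204 ⊕ 252 = 48.
P[2]: S = E(K, 252) = 118; 170 ⊕ 118 = 220.
P[3]: S = E(K, 118) = 51; 153 ⊕ 51 = 170.
Blocks that differ from the original plaintext: P[2].

P[1] = 48, P[2] = 220, P[3] = 170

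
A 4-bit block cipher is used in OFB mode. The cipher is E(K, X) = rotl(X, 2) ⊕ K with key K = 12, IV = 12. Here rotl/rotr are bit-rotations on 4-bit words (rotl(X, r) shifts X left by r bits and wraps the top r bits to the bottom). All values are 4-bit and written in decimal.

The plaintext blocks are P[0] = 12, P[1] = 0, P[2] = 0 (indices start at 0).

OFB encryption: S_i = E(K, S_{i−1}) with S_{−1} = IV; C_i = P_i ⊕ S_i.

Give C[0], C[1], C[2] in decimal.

C[0] = 3, C[1] = 3, C[2] = 0

C[0]: S = E(K, 12) = 15; 12 ⊕ 15 = 3.
C[1]: S = E(K, 15) = 3; 0 ⊕ 3 = 3.
C[2]: S = E(K, 3) = 0; 0 ⊕ 0 = 0.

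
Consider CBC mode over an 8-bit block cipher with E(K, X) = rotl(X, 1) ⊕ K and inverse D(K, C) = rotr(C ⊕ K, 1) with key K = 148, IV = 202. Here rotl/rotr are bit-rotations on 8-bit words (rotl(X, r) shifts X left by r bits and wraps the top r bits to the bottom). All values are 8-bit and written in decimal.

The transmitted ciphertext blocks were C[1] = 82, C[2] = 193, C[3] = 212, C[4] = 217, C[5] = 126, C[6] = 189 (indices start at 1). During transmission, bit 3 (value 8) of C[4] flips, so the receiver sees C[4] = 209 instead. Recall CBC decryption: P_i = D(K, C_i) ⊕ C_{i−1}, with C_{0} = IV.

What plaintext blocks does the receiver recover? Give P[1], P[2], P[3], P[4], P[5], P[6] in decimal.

Only C[4] changed, to 209. In CBC, a change in C_i garbles P_i and flips the same bit in P_{i+1}. Decrypting the received ciphertext:
P[1]: D(K, 82) = 99; 99 ⊕ 202 = 169.
P[2]: D(K, 193) = 170; 170 ⊕ 82 = 248.
P[3]: D(K, 212) = 32; 32 ⊕ 193 = 225.
P[4]: D(K, 209) = 162; 162 ⊕ 212 = 118.
P[5]: D(K, 126) = 117; 117 ⊕ 209 = 164.
P[6]: D(K, 189) = 148; 148 ⊕ 126 = 234.
Blocks that differ from the original plaintext: P[4], P[5].

P[1] = 169, P[2] = 248, P[3] = 225, P[4] = 118, P[5] = 164, P[6] = 234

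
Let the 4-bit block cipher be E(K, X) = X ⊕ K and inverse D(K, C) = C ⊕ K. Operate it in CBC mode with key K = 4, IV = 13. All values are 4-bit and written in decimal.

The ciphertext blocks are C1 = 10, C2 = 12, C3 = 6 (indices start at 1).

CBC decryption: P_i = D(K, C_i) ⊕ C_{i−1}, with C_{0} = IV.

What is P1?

P1 = 3

P1: D(K, 10) = 14; 14 ⊕ 13 = 3.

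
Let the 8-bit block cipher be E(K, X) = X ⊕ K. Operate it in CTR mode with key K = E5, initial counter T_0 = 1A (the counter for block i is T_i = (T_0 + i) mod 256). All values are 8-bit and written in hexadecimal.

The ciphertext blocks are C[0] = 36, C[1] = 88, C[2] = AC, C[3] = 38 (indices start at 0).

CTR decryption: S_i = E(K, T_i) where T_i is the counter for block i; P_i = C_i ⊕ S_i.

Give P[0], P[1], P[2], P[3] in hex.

P[0]: T = 1A, S = E(K, T) = FF; 36 ⊕ FF = C9.
P[1]: T = 1B, S = E(K, T) = FE; 88 ⊕ FE = 76.
P[2]: T = 1C, S = E(K, T) = F9; AC ⊕ F9 = 55.
P[3]: T = 1D, S = E(K, T) = F8; 38 ⊕ F8 = C0.

P[0] = C9, P[1] = 76, P[2] = 55, P[3] = C0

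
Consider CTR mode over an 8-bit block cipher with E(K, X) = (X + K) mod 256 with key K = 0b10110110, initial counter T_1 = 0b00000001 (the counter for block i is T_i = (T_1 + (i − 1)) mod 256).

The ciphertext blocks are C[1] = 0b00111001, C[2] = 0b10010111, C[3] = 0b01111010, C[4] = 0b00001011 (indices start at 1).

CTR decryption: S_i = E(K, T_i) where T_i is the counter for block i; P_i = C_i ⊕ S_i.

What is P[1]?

P[1]: T = 0b00000001, S = E(K, T) = 0b10110111; 0b00111001 ⊕ 0b10110111 = 0b10001110.

P[1] = 0b10001110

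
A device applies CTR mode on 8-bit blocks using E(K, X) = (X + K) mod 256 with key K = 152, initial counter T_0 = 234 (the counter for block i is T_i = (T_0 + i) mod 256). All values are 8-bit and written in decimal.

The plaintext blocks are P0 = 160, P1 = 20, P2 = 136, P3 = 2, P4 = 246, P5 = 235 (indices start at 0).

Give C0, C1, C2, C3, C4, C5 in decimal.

C0 = 34, C1 = 151, C2 = 12, C3 = 135, C4 = 112, C5 = 108

CTR encryption: S_i = E(K, T_i) where T_i is the counter for block i; C_i = P_i ⊕ S_i.
C0: T = 234, S = E(K, T) = 130; 160 ⊕ 130 = 34.
C1: T = 235, S = E(K, T) = 131; 20 ⊕ 131 = 151.
C2: T = 236, S = E(K, T) = 132; 136 ⊕ 132 = 12.
C3: T = 237, S = E(K, T) = 133; 2 ⊕ 133 = 135.
C4: T = 238, S = E(K, T) = 134; 246 ⊕ 134 = 112.
C5: T = 239, S = E(K, T) = 135; 235 ⊕ 135 = 108.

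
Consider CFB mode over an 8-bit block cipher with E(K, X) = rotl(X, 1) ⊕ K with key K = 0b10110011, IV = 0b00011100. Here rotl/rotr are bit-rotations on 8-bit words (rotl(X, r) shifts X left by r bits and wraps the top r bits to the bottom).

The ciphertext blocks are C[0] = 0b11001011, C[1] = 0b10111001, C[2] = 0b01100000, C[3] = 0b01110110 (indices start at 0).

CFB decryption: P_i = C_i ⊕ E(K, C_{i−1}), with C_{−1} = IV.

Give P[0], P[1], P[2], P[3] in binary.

P[0]: E(K, 0b00011100) = 0b10001011; 0b11001011 ⊕ 0b10001011 = 0b01000000.
P[1]: E(K, 0b11001011) = 0b00100100; 0b10111001 ⊕ 0b00100100 = 0b10011101.
P[2]: E(K, 0b10111001) = 0b11000000; 0b01100000 ⊕ 0b11000000 = 0b10100000.
P[3]: E(K, 0b01100000) = 0b01110011; 0b01110110 ⊕ 0b01110011 = 0b00000101.

P[0] = 0b01000000, P[1] = 0b10011101, P[2] = 0b10100000, P[3] = 0b00000101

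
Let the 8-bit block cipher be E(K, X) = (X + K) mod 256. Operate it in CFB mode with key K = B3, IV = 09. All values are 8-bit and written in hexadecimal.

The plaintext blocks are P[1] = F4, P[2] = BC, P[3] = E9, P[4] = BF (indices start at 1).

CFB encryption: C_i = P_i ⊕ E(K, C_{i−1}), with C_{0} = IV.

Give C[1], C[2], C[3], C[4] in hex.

C[1]: E(K, 09) = BC; F4 ⊕ BC = 48.
C[2]: E(K, 48) = FB; BC ⊕ FB = 47.
C[3]: E(K, 47) = FA; E9 ⊕ FA = 13.
C[4]: E(K, 13) = C6; BF ⊕ C6 = 79.

C[1] = 48, C[2] = 47, C[3] = 13, C[4] = 79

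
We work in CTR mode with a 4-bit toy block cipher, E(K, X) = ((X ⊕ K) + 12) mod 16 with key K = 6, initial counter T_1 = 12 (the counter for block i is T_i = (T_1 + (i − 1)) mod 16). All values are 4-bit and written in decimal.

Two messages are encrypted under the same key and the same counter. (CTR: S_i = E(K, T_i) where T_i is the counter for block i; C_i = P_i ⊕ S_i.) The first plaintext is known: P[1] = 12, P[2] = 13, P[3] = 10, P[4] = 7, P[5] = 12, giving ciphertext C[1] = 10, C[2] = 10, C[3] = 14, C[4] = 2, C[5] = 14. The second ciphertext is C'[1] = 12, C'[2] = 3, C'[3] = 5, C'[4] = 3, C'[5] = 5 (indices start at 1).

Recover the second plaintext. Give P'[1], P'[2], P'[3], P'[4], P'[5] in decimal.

P'[1] = 10, P'[2] = 4, P'[3] = 1, P'[4] = 6, P'[5] = 7

In CTR with a reused counter, both messages share the same keystream S_i, so C_i ⊕ C'_i = P_i ⊕ P'_i and thus P'_i = P_i ⊕ C_i ⊕ C'_i.
P'[1]: 12 ⊕ 10 ⊕ 12 = 10.
P'[2]: 13 ⊕ 10 ⊕ 3 = 4.
P'[3]: 10 ⊕ 14 ⊕ 5 = 1.
P'[4]: 7 ⊕ 2 ⊕ 3 = 6.
P'[5]: 12 ⊕ 14 ⊕ 5 = 7.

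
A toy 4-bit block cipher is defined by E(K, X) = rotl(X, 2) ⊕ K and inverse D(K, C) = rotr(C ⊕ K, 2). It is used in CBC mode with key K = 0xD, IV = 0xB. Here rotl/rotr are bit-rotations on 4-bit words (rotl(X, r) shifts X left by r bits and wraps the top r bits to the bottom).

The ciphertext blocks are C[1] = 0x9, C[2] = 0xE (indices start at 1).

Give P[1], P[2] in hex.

CBC decryption: P_i = D(K, C_i) ⊕ C_{i−1}, with C_{0} = IV.
P[1]: D(K, 0x9) = 0x1; 0x1 ⊕ 0xB = 0xA.
P[2]: D(K, 0xE) = 0xC; 0xC ⊕ 0x9 = 0x5.

P[1] = 0xA, P[2] = 0x5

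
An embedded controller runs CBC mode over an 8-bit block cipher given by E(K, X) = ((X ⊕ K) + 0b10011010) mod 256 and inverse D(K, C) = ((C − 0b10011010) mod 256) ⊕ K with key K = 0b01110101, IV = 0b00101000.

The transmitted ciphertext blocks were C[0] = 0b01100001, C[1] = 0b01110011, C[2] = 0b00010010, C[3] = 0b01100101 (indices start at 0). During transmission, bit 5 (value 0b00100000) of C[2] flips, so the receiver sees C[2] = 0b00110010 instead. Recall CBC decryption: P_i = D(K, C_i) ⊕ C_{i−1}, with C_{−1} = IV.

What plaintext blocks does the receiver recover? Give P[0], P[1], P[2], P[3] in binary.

Only C[2] changed, to 0b00110010. In CBC, a change in C_i garbles P_i and flips the same bit in P_{i+1}. Decrypting the received ciphertext:
P[0]: D(K, 0b01100001) = 0b10110010; 0b10110010 ⊕ 0b00101000 = 0b10011010.
P[1]: D(K, 0b01110011) = 0b10101100; 0b10101100 ⊕ 0b01100001 = 0b11001101.
P[2]: D(K, 0b00110010) = 0b11101101; 0b11101101 ⊕ 0b01110011 = 0b10011110.
P[3]: D(K, 0b01100101) = 0b10111110; 0b10111110 ⊕ 0b00110010 = 0b10001100.
Blocks that differ from the original plaintext: P[2], P[3].

P[0] = 0b10011010, P[1] = 0b11001101, P[2] = 0b10011110, P[3] = 0b10001100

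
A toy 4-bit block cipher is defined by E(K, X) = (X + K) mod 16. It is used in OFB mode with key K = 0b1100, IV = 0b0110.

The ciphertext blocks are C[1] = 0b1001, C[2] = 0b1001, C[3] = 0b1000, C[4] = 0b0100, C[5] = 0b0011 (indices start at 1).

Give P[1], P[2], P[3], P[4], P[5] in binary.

OFB decryption: S_i = E(K, S_{i−1}) with S_{0} = IV; P_i = C_i ⊕ S_i.
P[1]: S = E(K, 0b0110) = 0b0010; 0b1001 ⊕ 0b0010 = 0b1011.
P[2]: S = E(K, 0b0010) = 0b1110; 0b1001 ⊕ 0b1110 = 0b0111.
P[3]: S = E(K, 0b1110) = 0b1010; 0b1000 ⊕ 0b1010 = 0b0010.
P[4]: S = E(K, 0b1010) = 0b0110; 0b0100 ⊕ 0b0110 = 0b0010.
P[5]: S = E(K, 0b0110) = 0b0010; 0b0011 ⊕ 0b0010 = 0b0001.

P[1] = 0b1011, P[2] = 0b0111, P[3] = 0b0010, P[4] = 0b0010, P[5] = 0b0001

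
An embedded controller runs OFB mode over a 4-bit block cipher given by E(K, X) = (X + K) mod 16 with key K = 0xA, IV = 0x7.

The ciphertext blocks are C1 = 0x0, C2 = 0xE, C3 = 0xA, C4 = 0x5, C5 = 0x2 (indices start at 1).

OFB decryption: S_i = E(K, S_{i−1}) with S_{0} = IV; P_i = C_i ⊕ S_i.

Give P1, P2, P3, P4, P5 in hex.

P1: S = E(K, 0x7) = 0x1; 0x0 ⊕ 0x1 = 0x1.
P2: S = E(K, 0x1) = 0xB; 0xE ⊕ 0xB = 0x5.
P3: S = E(K, 0xB) = 0x5; 0xA ⊕ 0x5 = 0xF.
P4: S = E(K, 0x5) = 0xF; 0x5 ⊕ 0xF = 0xA.
P5: S = E(K, 0xF) = 0x9; 0x2 ⊕ 0x9 = 0xB.

P1 = 0x1, P2 = 0x5, P3 = 0xF, P4 = 0xA, P5 = 0xB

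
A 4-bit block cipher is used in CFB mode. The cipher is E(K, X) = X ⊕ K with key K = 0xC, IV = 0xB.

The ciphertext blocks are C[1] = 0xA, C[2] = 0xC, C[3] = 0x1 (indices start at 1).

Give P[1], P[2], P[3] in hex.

P[1] = 0xD, P[2] = 0xA, P[3] = 0x1

CFB decryption: P_i = C_i ⊕ E(K, C_{i−1}), with C_{0} = IV.
P[1]: E(K, 0xB) = 0x7; 0xA ⊕ 0x7 = 0xD.
P[2]: E(K, 0xA) = 0x6; 0xC ⊕ 0x6 = 0xA.
P[3]: E(K, 0xC) = 0x0; 0x1 ⊕ 0x0 = 0x1.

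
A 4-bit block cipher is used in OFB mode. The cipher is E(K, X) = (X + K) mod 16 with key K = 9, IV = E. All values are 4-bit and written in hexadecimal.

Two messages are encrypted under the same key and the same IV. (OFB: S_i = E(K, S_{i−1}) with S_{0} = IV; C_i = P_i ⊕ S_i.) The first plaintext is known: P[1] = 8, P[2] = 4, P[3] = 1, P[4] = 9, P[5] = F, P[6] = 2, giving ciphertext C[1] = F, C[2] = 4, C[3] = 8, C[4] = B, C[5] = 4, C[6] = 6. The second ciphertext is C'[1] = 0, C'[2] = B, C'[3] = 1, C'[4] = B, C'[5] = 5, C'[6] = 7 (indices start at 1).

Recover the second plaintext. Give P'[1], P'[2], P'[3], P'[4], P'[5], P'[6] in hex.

P'[1] = 7, P'[2] = B, P'[3] = 8, P'[4] = 9, P'[5] = E, P'[6] = 3

In OFB with a reused IV, both messages share the same keystream S_i, so C_i ⊕ C'_i = P_i ⊕ P'_i and thus P'_i = P_i ⊕ C_i ⊕ C'_i.
P'[1]: 8 ⊕ F ⊕ 0 = 7.
P'[2]: 4 ⊕ 4 ⊕ B = B.
P'[3]: 1 ⊕ 8 ⊕ 1 = 8.
P'[4]: 9 ⊕ B ⊕ B = 9.
P'[5]: F ⊕ 4 ⊕ 5 = E.
P'[6]: 2 ⊕ 6 ⊕ 7 = 3.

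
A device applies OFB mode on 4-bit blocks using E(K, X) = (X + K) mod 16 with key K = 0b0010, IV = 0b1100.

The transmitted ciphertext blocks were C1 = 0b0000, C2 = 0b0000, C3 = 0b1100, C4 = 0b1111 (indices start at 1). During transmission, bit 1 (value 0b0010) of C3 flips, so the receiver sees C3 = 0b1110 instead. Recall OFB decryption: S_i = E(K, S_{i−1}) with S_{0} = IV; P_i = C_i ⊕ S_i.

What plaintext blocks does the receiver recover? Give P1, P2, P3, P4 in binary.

Only C3 changed, to 0b1110. In OFB, a change in C_i flips the same bit in P_i only; the keystream is unaffected. Decrypting the received ciphertext:
P1: S = E(K, 0b1100) = 0b1110; 0b0000 ⊕ 0b1110 = 0b1110.
P2: S = E(K, 0b1110) = 0b0000; 0b0000 ⊕ 0b0000 = 0b0000.
P3: S = E(K, 0b0000) = 0b0010; 0b1110 ⊕ 0b0010 = 0b1100.
P4: S = E(K, 0b0010) = 0b0100; 0b1111 ⊕ 0b0100 = 0b1011.
Blocks that differ from the original plaintext: P3.

P1 = 0b1110, P2 = 0b0000, P3 = 0b1100, P4 = 0b1011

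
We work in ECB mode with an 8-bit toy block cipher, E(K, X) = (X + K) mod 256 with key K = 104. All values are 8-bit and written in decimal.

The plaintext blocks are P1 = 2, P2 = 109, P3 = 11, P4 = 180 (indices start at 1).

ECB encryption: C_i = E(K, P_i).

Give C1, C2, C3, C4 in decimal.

C1 = 106, C2 = 213, C3 = 115, C4 = 28

C1: E(K, 2) = 106.
C2: E(K, 109) = 213.
C3: E(K, 11) = 115.
C4: E(K, 180) = 28.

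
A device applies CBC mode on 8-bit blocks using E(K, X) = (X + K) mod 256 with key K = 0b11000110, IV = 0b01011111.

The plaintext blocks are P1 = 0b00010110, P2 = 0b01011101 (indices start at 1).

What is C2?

C2 = 0b00011000

CBC encryption: C_i = E(K, P_i ⊕ C_{i−1}), with C_{0} = IV.
C1: P1 ⊕ 0b01011111 = 0b01001001; E(K, 0b01001001) = 0b00001111.
C2: P2 ⊕ 0b00001111 = 0b01010010; E(K, 0b01010010) = 0b00011000.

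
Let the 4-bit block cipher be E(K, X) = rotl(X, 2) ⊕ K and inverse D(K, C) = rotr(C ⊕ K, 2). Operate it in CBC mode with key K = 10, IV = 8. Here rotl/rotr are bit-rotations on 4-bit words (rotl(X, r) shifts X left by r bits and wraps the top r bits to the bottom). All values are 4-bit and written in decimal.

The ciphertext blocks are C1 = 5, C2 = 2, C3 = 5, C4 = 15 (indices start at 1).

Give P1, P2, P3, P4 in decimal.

P1 = 7, P2 = 7, P3 = 13, P4 = 0

CBC decryption: P_i = D(K, C_i) ⊕ C_{i−1}, with C_{0} = IV.
P1: D(K, 5) = 15; 15 ⊕ 8 = 7.
P2: D(K, 2) = 2; 2 ⊕ 5 = 7.
P3: D(K, 5) = 15; 15 ⊕ 2 = 13.
P4: D(K, 15) = 5; 5 ⊕ 5 = 0.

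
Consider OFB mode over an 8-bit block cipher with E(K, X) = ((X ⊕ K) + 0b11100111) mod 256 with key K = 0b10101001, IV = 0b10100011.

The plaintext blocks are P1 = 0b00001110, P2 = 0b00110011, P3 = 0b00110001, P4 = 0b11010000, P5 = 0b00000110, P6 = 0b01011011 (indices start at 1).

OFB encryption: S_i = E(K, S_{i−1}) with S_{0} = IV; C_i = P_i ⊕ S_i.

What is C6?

C6 = 0b01101100

C1: S = E(K, 0b10100011) = 0b11110001; 0b00001110 ⊕ 0b11110001 = 0b11111111.
C2: S = E(K, 0b11110001) = 0b00111111; 0b00110011 ⊕ 0b00111111 = 0b00001100.
C3: S = E(K, 0b00111111) = 0b01111101; 0b00110001 ⊕ 0b01111101 = 0b01001100.
C4: S = E(K, 0b01111101) = 0b10111011; 0b11010000 ⊕ 0b10111011 = 0b01101011.
C5: S = E(K, 0b10111011) = 0b11111001; 0b00000110 ⊕ 0b11111001 = 0b11111111.
C6: S = E(K, 0b11111001) = 0b00110111; 0b01011011 ⊕ 0b00110111 = 0b01101100.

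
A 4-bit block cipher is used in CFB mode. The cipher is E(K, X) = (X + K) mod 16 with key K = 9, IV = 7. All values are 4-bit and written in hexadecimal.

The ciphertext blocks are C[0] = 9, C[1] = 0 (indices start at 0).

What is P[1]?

P[1] = 2

CFB decryption: P_i = C_i ⊕ E(K, C_{i−1}), with C_{−1} = IV.
P[1]: E(K, 9) = 2; 0 ⊕ 2 = 2.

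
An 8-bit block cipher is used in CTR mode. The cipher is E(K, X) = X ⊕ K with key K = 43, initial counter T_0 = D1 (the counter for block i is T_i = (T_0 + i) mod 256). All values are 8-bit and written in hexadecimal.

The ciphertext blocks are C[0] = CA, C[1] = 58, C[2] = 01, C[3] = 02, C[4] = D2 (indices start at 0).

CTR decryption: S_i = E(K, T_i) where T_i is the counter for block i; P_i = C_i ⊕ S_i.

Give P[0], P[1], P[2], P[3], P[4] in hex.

P[0] = 58, P[1] = C9, P[2] = 91, P[3] = 95, P[4] = 44

P[0]: T = D1, S = E(K, T) = 92; CA ⊕ 92 = 58.
P[1]: T = D2, S = E(K, T) = 91; 58 ⊕ 91 = C9.
P[2]: T = D3, S = E(K, T) = 90; 01 ⊕ 90 = 91.
P[3]: T = D4, S = E(K, T) = 97; 02 ⊕ 97 = 95.
P[4]: T = D5, S = E(K, T) = 96; D2 ⊕ 96 = 44.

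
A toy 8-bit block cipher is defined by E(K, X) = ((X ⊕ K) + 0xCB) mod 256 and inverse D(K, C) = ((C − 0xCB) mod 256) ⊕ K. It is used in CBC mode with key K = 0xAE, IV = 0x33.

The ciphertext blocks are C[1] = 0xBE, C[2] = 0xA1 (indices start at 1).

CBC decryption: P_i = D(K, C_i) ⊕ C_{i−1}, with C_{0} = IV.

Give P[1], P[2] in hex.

P[1]: D(K, 0xBE) = 0x5D; 0x5D ⊕ 0x33 = 0x6E.
P[2]: D(K, 0xA1) = 0x78; 0x78 ⊕ 0xBE = 0xC6.

P[1] = 0x6E, P[2] = 0xC6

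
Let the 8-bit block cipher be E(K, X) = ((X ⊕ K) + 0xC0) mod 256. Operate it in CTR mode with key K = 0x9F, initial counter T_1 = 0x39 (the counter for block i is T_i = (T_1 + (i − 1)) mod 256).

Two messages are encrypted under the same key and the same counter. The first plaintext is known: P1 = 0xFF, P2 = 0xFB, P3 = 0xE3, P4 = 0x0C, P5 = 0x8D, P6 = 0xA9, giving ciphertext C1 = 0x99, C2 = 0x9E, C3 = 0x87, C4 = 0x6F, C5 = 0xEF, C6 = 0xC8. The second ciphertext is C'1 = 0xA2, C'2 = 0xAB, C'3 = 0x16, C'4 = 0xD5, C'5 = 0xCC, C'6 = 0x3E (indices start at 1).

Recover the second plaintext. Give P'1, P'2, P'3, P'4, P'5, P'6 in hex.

P'1 = 0xC4, P'2 = 0xCE, P'3 = 0x72, P'4 = 0xB6, P'5 = 0xAE, P'6 = 0x5F

In CTR with a reused counter, both messages share the same keystream S_i, so C_i ⊕ C'_i = P_i ⊕ P'_i and thus P'_i = P_i ⊕ C_i ⊕ C'_i.
P'1: 0xFF ⊕ 0x99 ⊕ 0xA2 = 0xC4.
P'2: 0xFB ⊕ 0x9E ⊕ 0xAB = 0xCE.
P'3: 0xE3 ⊕ 0x87 ⊕ 0x16 = 0x72.
P'4: 0x0C ⊕ 0x6F ⊕ 0xD5 = 0xB6.
P'5: 0x8D ⊕ 0xEF ⊕ 0xCC = 0xAE.
P'6: 0xA9 ⊕ 0xC8 ⊕ 0x3E = 0x5F.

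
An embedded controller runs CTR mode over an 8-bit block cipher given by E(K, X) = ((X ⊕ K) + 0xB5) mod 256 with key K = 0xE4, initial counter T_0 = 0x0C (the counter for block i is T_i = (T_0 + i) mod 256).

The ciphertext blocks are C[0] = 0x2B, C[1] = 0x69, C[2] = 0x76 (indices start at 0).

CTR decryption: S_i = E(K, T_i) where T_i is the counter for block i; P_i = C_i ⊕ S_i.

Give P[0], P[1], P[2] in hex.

P[0] = 0xB6, P[1] = 0xF7, P[2] = 0xE9

P[0]: T = 0x0C, S = E(K, T) = 0x9D; 0x2B ⊕ 0x9D = 0xB6.
P[1]: T = 0x0D, S = E(K, T) = 0x9E; 0x69 ⊕ 0x9E = 0xF7.
P[2]: T = 0x0E, S = E(K, T) = 0x9F; 0x76 ⊕ 0x9F = 0xE9.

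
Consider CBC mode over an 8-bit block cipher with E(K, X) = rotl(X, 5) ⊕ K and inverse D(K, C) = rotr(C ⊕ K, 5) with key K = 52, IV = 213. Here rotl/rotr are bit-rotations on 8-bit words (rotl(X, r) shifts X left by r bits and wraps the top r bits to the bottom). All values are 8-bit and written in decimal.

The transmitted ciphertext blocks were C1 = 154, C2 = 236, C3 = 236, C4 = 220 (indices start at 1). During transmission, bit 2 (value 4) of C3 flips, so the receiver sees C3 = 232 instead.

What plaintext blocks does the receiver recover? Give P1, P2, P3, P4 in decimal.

P1 = 160, P2 = 92, P3 = 10, P4 = 175

CBC decryption: P_i = D(K, C_i) ⊕ C_{i−1}, with C_{0} = IV.
Only C3 changed, to 232. In CBC, a change in C_i garbles P_i and flips the same bit in P_{i+1}. Decrypting the received ciphertext:
P1: D(K, 154) = 117; 117 ⊕ 213 = 160.
P2: D(K, 236) = 198; 198 ⊕ 154 = 92.
P3: D(K, 232) = 230; 230 ⊕ 236 = 10.
P4: D(K, 220) = 71; 71 ⊕ 232 = 175.
Blocks that differ from the original plaintext: P3, P4.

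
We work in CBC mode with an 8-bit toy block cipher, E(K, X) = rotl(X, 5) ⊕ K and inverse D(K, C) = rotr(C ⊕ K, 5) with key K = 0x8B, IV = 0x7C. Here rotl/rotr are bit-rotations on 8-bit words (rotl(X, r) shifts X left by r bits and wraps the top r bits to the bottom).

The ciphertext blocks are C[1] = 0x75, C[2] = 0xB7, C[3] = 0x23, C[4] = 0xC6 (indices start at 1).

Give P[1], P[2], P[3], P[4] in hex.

CBC decryption: P_i = D(K, C_i) ⊕ C_{i−1}, with C_{0} = IV.
P[1]: D(K, 0x75) = 0xF7; 0xF7 ⊕ 0x7C = 0x8B.
P[2]: D(K, 0xB7) = 0xE1; 0xE1 ⊕ 0x75 = 0x94.
P[3]: D(K, 0x23) = 0x45; 0x45 ⊕ 0xB7 = 0xF2.
P[4]: D(K, 0xC6) = 0x6A; 0x6A ⊕ 0x23 = 0x49.

P[1] = 0x8B, P[2] = 0x94, P[3] = 0xF2, P[4] = 0x49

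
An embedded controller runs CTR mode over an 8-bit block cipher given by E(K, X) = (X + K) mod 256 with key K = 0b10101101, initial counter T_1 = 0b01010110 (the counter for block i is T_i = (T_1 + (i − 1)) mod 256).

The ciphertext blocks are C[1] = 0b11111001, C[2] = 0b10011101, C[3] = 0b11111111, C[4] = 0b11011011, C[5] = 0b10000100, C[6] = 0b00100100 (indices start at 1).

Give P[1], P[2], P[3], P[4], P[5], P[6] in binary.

P[1] = 0b11111010, P[2] = 0b10011001, P[3] = 0b11111010, P[4] = 0b11011101, P[5] = 0b10000011, P[6] = 0b00101100

CTR decryption: S_i = E(K, T_i) where T_i is the counter for block i; P_i = C_i ⊕ S_i.
P[1]: T = 0b01010110, S = E(K, T) = 0b00000011; 0b11111001 ⊕ 0b00000011 = 0b11111010.
P[2]: T = 0b01010111, S = E(K, T) = 0b00000100; 0b10011101 ⊕ 0b00000100 = 0b10011001.
P[3]: T = 0b01011000, S = E(K, T) = 0b00000101; 0b11111111 ⊕ 0b00000101 = 0b11111010.
P[4]: T = 0b01011001, S = E(K, T) = 0b00000110; 0b11011011 ⊕ 0b00000110 = 0b11011101.
P[5]: T = 0b01011010, S = E(K, T) = 0b00000111; 0b10000100 ⊕ 0b00000111 = 0b10000011.
P[6]: T = 0b01011011, S = E(K, T) = 0b00001000; 0b00100100 ⊕ 0b00001000 = 0b00101100.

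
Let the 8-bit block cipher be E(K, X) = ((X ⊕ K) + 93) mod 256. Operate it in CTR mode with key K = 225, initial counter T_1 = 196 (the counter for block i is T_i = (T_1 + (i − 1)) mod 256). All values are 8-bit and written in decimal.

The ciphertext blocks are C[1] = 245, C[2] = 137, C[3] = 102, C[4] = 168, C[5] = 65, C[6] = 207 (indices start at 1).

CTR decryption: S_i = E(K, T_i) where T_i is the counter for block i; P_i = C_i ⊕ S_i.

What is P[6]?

P[6]: T = 201, S = E(K, T) = 133; 207 ⊕ 133 = 74.

P[6] = 74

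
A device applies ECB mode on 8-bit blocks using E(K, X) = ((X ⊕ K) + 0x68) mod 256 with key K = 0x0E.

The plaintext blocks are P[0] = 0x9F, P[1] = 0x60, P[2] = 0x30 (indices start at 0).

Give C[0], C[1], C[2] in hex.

C[0] = 0xF9, C[1] = 0xD6, C[2] = 0xA6

ECB encryption: C_i = E(K, P_i).
C[0]: E(K, 0x9F) = 0xF9.
C[1]: E(K, 0x60) = 0xD6.
C[2]: E(K, 0x30) = 0xA6.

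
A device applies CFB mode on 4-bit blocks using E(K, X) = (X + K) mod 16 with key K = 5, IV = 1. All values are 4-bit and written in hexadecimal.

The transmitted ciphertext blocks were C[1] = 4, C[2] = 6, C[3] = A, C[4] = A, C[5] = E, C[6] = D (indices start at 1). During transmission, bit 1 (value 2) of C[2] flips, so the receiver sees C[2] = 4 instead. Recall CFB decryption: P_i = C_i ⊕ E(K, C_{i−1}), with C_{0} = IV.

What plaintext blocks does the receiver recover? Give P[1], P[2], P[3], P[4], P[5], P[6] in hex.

Only C[2] changed, to 4. In CFB, a change in C_i flips the same bit in P_i and garbles P_{i+1}. Decrypting the received ciphertext:
P[1]: E(K, 1) = 6; 4 ⊕ 6 = 2.
P[2]: E(K, 4) = 9; 4 ⊕ 9 = D.
P[3]: E(K, 4) = 9; A ⊕ 9 = 3.
P[4]: E(K, A) = F; A ⊕ F = 5.
P[5]: E(K, A) = F; E ⊕ F = 1.
P[6]: E(K, E) = 3; D ⊕ 3 = E.
Blocks that differ from the original plaintext: P[2], P[3].

P[1] = 2, P[2] = D, P[3] = 3, P[4] = 5, P[5] = 1, P[6] = E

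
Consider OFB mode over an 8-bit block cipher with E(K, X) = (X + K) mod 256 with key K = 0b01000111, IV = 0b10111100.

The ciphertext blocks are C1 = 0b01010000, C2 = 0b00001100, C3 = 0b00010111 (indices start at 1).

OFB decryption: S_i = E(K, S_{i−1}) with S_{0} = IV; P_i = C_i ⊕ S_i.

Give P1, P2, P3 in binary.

P1 = 0b01010011, P2 = 0b01000110, P3 = 0b10000110

P1: S = E(K, 0b10111100) = 0b00000011; 0b01010000 ⊕ 0b00000011 = 0b01010011.
P2: S = E(K, 0b00000011) = 0b01001010; 0b00001100 ⊕ 0b01001010 = 0b01000110.
P3: S = E(K, 0b01001010) = 0b10010001; 0b00010111 ⊕ 0b10010001 = 0b10000110.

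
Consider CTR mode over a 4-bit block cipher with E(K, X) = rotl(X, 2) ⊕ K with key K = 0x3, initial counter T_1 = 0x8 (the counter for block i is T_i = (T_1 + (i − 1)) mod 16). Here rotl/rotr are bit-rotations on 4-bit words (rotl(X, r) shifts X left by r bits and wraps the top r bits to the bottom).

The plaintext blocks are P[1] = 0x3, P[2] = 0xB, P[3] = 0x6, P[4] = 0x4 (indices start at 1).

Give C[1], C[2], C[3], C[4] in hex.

C[1] = 0x2, C[2] = 0xE, C[3] = 0xF, C[4] = 0x9

CTR encryption: S_i = E(K, T_i) where T_i is the counter for block i; C_i = P_i ⊕ S_i.
C[1]: T = 0x8, S = E(K, T) = 0x1; 0x3 ⊕ 0x1 = 0x2.
C[2]: T = 0x9, S = E(K, T) = 0x5; 0xB ⊕ 0x5 = 0xE.
C[3]: T = 0xA, S = E(K, T) = 0x9; 0x6 ⊕ 0x9 = 0xF.
C[4]: T = 0xB, S = E(K, T) = 0xD; 0x4 ⊕ 0xD = 0x9.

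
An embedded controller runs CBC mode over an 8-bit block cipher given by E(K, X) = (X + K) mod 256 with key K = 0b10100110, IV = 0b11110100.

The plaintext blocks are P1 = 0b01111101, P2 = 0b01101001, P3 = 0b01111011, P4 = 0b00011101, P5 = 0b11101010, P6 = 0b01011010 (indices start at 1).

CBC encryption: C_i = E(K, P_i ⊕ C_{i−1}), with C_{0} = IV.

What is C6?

C6 = 0b00101110

C1: P1 ⊕ 0b11110100 = 0b10001001; E(K, 0b10001001) = 0b00101111.
C2: P2 ⊕ 0b00101111 = 0b01000110; E(K, 0b01000110) = 0b11101100.
C3: P3 ⊕ 0b11101100 = 0b10010111; E(K, 0b10010111) = 0b00111101.
C4: P4 ⊕ 0b00111101 = 0b00100000; E(K, 0b00100000) = 0b11000110.
C5: P5 ⊕ 0b11000110 = 0b00101100; E(K, 0b00101100) = 0b11010010.
C6: P6 ⊕ 0b11010010 = 0b10001000; E(K, 0b10001000) = 0b00101110.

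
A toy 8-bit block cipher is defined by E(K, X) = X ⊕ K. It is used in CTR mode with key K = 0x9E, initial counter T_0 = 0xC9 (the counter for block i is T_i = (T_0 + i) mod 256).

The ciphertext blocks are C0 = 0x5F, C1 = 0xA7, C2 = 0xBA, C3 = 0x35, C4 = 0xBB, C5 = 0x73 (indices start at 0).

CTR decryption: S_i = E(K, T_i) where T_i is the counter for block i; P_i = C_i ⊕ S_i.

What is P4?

P4 = 0xE8

P4: T = 0xCD, S = E(K, T) = 0x53; 0xBB ⊕ 0x53 = 0xE8.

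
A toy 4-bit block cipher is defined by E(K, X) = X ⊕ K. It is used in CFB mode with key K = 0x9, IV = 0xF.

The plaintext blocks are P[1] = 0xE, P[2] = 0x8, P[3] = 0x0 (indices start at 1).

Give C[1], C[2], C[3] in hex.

CFB encryption: C_i = P_i ⊕ E(K, C_{i−1}), with C_{0} = IV.
C[1]: E(K, 0xF) = 0x6; 0xE ⊕ 0x6 = 0x8.
C[2]: E(K, 0x8) = 0x1; 0x8 ⊕ 0x1 = 0x9.
C[3]: E(K, 0x9) = 0x0; 0x0 ⊕ 0x0 = 0x0.

C[1] = 0x8, C[2] = 0x9, C[3] = 0x0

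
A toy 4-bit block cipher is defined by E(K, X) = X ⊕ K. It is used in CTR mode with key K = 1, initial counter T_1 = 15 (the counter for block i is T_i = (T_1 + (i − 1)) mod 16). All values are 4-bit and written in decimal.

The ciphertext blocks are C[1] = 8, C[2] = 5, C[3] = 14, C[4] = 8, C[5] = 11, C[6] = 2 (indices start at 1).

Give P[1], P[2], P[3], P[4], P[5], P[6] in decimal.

CTR decryption: S_i = E(K, T_i) where T_i is the counter for block i; P_i = C_i ⊕ S_i.
P[1]: T = 15, S = E(K, T) = 14; 8 ⊕ 14 = 6.
P[2]: T = 0, S = E(K, T) = 1; 5 ⊕ 1 = 4.
P[3]: T = 1, S = E(K, T) = 0; 14 ⊕ 0 = 14.
P[4]: T = 2, S = E(K, T) = 3; 8 ⊕ 3 = 11.
P[5]: T = 3, S = E(K, T) = 2; 11 ⊕ 2 = 9.
P[6]: T = 4, S = E(K, T) = 5; 2 ⊕ 5 = 7.

P[1] = 6, P[2] = 4, P[3] = 14, P[4] = 11, P[5] = 9, P[6] = 7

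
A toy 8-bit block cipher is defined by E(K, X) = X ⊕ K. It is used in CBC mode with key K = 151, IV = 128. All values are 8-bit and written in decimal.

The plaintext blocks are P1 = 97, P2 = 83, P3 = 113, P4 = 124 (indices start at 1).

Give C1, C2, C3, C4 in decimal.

CBC encryption: C_i = E(K, P_i ⊕ C_{i−1}), with C_{0} = IV.
C1: P1 ⊕ 128 = 225; E(K, 225) = 118.
C2: P2 ⊕ 118 = 37; E(K, 37) = 178.
C3: P3 ⊕ 178 = 195; E(K, 195) = 84.
C4: P4 ⊕ 84 = 40; E(K, 40) = 191.

C1 = 118, C2 = 178, C3 = 84, C4 = 191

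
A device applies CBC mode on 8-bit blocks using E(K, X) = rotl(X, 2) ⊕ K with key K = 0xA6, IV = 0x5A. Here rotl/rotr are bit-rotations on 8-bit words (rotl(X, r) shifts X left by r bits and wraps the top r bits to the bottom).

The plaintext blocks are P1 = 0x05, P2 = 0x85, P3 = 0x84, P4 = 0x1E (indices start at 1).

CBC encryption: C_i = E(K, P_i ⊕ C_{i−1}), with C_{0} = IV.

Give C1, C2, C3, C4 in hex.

C1: P1 ⊕ 0x5A = 0x5F; E(K, 0x5F) = 0xDB.
C2: P2 ⊕ 0xDB = 0x5E; E(K, 0x5E) = 0xDF.
C3: P3 ⊕ 0xDF = 0x5B; E(K, 0x5B) = 0xCB.
C4: P4 ⊕ 0xCB = 0xD5; E(K, 0xD5) = 0xF1.

C1 = 0xDB, C2 = 0xDF, C3 = 0xCB, C4 = 0xF1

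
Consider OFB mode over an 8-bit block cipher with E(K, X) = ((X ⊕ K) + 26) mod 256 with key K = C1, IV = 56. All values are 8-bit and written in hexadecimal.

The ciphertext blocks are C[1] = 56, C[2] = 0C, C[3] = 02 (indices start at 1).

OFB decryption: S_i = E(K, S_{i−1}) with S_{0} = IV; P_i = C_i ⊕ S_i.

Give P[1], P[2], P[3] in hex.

P[1] = EB, P[2] = AE, P[3] = 8B

P[1]: S = E(K, 56) = BD; 56 ⊕ BD = EB.
P[2]: S = E(K, BD) = A2; 0C ⊕ A2 = AE.
P[3]: S = E(K, A2) = 89; 02 ⊕ 89 = 8B.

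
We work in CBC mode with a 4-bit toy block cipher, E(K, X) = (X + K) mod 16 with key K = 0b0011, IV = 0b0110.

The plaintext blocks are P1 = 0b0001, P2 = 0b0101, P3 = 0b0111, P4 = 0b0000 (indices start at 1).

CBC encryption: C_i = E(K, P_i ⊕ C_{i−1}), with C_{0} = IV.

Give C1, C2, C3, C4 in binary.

C1: P1 ⊕ 0b0110 = 0b0111; E(K, 0b0111) = 0b1010.
C2: P2 ⊕ 0b1010 = 0b1111; E(K, 0b1111) = 0b0010.
C3: P3 ⊕ 0b0010 = 0b0101; E(K, 0b0101) = 0b1000.
C4: P4 ⊕ 0b1000 = 0b1000; E(K, 0b1000) = 0b1011.

C1 = 0b1010, C2 = 0b0010, C3 = 0b1000, C4 = 0b1011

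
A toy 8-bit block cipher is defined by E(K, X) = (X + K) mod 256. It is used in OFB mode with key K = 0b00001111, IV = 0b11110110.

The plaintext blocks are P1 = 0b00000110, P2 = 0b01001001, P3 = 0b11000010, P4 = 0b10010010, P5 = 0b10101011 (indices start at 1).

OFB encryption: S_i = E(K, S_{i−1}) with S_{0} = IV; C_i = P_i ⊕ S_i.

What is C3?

C3 = 0b11100001

C1: S = E(K, 0b11110110) = 0b00000101; 0b00000110 ⊕ 0b00000101 = 0b00000011.
C2: S = E(K, 0b00000101) = 0b00010100; 0b01001001 ⊕ 0b00010100 = 0b01011101.
C3: S = E(K, 0b00010100) = 0b00100011; 0b11000010 ⊕ 0b00100011 = 0b11100001.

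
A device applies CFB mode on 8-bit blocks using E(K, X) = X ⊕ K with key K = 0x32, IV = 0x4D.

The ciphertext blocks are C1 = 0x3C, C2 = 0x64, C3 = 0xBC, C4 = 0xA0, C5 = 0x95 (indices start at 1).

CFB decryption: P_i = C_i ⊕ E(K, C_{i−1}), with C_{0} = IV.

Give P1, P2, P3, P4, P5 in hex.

P1: E(K, 0x4D) = 0x7F; 0x3C ⊕ 0x7F = 0x43.
P2: E(K, 0x3C) = 0x0E; 0x64 ⊕ 0x0E = 0x6A.
P3: E(K, 0x64) = 0x56; 0xBC ⊕ 0x56 = 0xEA.
P4: E(K, 0xBC) = 0x8E; 0xA0 ⊕ 0x8E = 0x2E.
P5: E(K, 0xA0) = 0x92; 0x95 ⊕ 0x92 = 0x07.

P1 = 0x43, P2 = 0x6A, P3 = 0xEA, P4 = 0x2E, P5 = 0x07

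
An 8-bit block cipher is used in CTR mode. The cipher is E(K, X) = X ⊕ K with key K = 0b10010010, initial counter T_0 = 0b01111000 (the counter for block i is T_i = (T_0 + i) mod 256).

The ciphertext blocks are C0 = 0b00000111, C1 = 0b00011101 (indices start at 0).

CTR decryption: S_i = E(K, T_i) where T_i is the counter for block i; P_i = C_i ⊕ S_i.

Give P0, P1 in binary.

P0: T = 0b01111000, S = E(K, T) = 0b11101010; 0b00000111 ⊕ 0b11101010 = 0b11101101.
P1: T = 0b01111001, S = E(K, T) = 0b11101011; 0b00011101 ⊕ 0b11101011 = 0b11110110.

P0 = 0b11101101, P1 = 0b11110110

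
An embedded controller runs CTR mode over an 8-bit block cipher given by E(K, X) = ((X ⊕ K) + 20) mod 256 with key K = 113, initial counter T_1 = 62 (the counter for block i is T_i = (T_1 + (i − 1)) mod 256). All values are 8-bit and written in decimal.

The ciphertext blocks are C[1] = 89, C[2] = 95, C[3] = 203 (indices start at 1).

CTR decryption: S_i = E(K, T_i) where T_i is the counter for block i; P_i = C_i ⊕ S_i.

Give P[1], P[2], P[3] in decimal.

P[1] = 58, P[2] = 61, P[3] = 142

P[1]: T = 62, S = E(K, T) = 99; 89 ⊕ 99 = 58.
P[2]: T = 63, S = E(K, T) = 98; 95 ⊕ 98 = 61.
P[3]: T = 64, S = E(K, T) = 69; 203 ⊕ 69 = 142.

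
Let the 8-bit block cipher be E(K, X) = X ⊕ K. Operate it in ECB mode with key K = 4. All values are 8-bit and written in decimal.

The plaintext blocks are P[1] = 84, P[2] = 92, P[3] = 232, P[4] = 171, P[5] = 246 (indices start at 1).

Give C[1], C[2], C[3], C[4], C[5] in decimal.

ECB encryption: C_i = E(K, P_i).
C[1]: E(K, 84) = 80.
C[2]: E(K, 92) = 88.
C[3]: E(K, 232) = 236.
C[4]: E(K, 171) = 175.
C[5]: E(K, 246) = 242.

C[1] = 80, C[2] = 88, C[3] = 236, C[4] = 175, C[5] = 242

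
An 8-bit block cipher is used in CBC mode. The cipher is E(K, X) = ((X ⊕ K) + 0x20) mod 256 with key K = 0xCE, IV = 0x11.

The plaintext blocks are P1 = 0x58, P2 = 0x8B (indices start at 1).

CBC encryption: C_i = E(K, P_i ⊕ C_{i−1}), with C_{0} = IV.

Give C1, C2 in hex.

C1: P1 ⊕ 0x11 = 0x49; E(K, 0x49) = 0xA7.
C2: P2 ⊕ 0xA7 = 0x2C; E(K, 0x2C) = 0x02.

C1 = 0xA7, C2 = 0x02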